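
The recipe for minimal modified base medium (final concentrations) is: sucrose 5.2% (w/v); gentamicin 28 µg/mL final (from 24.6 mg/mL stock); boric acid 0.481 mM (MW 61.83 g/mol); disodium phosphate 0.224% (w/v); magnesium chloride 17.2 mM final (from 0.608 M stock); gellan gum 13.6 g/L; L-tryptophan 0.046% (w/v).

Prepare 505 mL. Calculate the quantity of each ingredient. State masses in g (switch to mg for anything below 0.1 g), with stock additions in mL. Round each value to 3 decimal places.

sucrose 26.260 g; gentamicin 0.575 mL; boric acid 15.019 mg; disodium phosphate 1.131 g; magnesium chloride 14.286 mL; gellan gum 6.868 g; L-tryptophan 0.232 g

Scale factor relative to 1 L: 0.505.
sucrose: 5.2 g per 100 mL × 505 mL ÷ 100 = 26.260 g
gentamicin: C1V1 = C2V2 → 28 µg/mL × 505 mL ÷ 24600 µg/mL = 0.575 mL
boric acid: 0.481 mmol/L × 61.83 mg/mmol × 0.505 L = 15.019 mg
disodium phosphate: 0.224% w/v = 2.24 g/L → 2.24 × 0.505 L = 1.131 g
magnesium chloride: C1V1 = C2V2 → 17.2 mM × 505 mL ÷ 608 mM = 14.286 mL
gellan gum: 13.6 g/L × 0.505 L = 6.868 g
L-tryptophan: 0.046 g per 100 mL × 505 mL ÷ 100 = 0.232 g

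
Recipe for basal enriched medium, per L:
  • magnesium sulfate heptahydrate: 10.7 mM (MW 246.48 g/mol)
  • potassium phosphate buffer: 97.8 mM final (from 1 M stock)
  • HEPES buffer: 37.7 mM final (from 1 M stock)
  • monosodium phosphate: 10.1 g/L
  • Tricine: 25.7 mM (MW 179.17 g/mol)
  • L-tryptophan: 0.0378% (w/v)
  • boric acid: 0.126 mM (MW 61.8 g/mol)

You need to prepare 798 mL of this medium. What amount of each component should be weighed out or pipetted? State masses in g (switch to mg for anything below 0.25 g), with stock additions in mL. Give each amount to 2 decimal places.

Target volume = 798 mL = 0.798 L.
magnesium sulfate heptahydrate: 10.7 mmol/L × 246.48 g/mol × 0.798 L ÷ 1000 = 2.10 g
potassium phosphate buffer: dilute stock: 97.8 mM × 798 mL ÷ 1000 mM = 78.04 mL
HEPES buffer: V = C2·V2/C1 = 37.7 mM × 798 mL ÷ 1000 mM = 30.08 mL
monosodium phosphate: 10.1 g/L × 0.798 L = 8.06 g
Tricine: 25.7 mmol/L × 179.17 g/mol × 0.798 L ÷ 1000 = 3.67 g
L-tryptophan: 0.0378% w/v = 0.378 g/L → 0.378 × 0.798 L = 0.30 g
boric acid: 0.126 mmol/L × 61.8 mg/mmol × 0.798 L = 6.21 mg

magnesium sulfate heptahydrate 2.10 g; potassium phosphate buffer 78.04 mL; HEPES buffer 30.08 mL; monosodium phosphate 8.06 g; Tricine 3.67 g; L-tryptophan 0.30 g; boric acid 6.21 mg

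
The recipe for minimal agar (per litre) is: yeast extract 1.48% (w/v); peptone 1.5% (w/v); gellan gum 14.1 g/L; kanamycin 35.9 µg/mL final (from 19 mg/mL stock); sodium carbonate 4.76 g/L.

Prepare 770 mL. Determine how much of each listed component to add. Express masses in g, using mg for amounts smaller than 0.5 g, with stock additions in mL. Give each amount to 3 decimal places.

yeast extract 11.396 g; peptone 11.550 g; gellan gum 10.857 g; kanamycin 1.455 mL; sodium carbonate 3.665 g

Working volume: 770 mL = 0.77 L.
yeast extract: 1.48% w/v = 14.8 g/L → 14.8 × 0.77 L = 11.396 g
peptone: 1.5 g per 100 mL × 770 mL ÷ 100 = 11.550 g
gellan gum: 14.1 g/L × 0.77 L = 10.857 g
kanamycin: dilute stock: 35.9 µg/mL × 770 mL ÷ 19000 µg/mL = 1.455 mL
sodium carbonate: 4.76 g/L × 0.77 L = 3.665 g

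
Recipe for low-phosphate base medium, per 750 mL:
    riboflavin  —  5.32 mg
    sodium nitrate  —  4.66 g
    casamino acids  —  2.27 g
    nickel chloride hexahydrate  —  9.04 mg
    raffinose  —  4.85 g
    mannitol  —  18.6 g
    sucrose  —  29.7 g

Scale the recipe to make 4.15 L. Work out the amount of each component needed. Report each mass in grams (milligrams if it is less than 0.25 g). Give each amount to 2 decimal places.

Ratio of target to recipe volume: 4150 / 750 = 5.53333.
riboflavin: 5.32 mg × (4150 mL / 750 mL) = 29.44 mg
sodium nitrate: 4.66 g × (4150 mL / 750 mL) = 25.79 g
casamino acids: 2.27 g × (4150 mL / 750 mL) = 12.56 g
nickel chloride hexahydrate: 9.04 mg × (4150 mL / 750 mL) = 50.02 mg
raffinose: 4.85 g × (4150 mL / 750 mL) = 26.84 g
mannitol: 18.6 g × (4150 mL / 750 mL) = 102.92 g
sucrose: 29.7 g × (4150 mL / 750 mL) = 164.34 g

riboflavin 29.44 mg; sodium nitrate 25.79 g; casamino acids 12.56 g; nickel chloride hexahydrate 50.02 mg; raffinose 26.84 g; mannitol 102.92 g; sucrose 164.34 g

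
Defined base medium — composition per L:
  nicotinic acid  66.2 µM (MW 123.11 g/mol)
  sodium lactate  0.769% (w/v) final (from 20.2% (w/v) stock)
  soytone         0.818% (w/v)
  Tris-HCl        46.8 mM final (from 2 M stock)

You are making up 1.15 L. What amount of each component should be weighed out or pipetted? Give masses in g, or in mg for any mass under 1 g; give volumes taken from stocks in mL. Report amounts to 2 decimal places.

nicotinic acid 9.37 mg; sodium lactate 43.78 mL; soytone 9.41 g; Tris-HCl 26.91 mL

Working volume: 1.15 L.
nicotinic acid: 66.2 µmol/L × 123.11 g/mol × 1.15 L ÷ 1000 = 9.37 mg
sodium lactate: V = C2·V2/C1 = 0.769% ÷ 20.2% × 1150 mL = 43.78 mL
soytone: 0.818% w/v = 8.18 g/L → 8.18 × 1.15 L = 9.41 g
Tris-HCl: C1V1 = C2V2 → 46.8 mM × 1150 mL ÷ 2000 mM = 26.91 mL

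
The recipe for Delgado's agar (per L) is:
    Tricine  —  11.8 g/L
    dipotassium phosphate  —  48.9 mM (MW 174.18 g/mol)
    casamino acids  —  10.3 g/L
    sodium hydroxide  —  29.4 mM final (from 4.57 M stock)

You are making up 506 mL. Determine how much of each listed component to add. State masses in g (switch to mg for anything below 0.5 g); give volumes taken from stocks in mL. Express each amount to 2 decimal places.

Target volume = 506 mL = 0.506 L.
Tricine: 11.8 g/L × 0.506 L = 5.97 g
dipotassium phosphate: 48.9 mmol/L × 174.18 g/mol × 0.506 L ÷ 1000 = 4.31 g
casamino acids: 10.3 g/L × 0.506 L = 5.21 g
sodium hydroxide: C1V1 = C2V2 → 29.4 mM × 506 mL ÷ 4570 mM = 3.26 mL

Tricine 5.97 g; dipotassium phosphate 4.31 g; casamino acids 5.21 g; sodium hydroxide 3.26 mL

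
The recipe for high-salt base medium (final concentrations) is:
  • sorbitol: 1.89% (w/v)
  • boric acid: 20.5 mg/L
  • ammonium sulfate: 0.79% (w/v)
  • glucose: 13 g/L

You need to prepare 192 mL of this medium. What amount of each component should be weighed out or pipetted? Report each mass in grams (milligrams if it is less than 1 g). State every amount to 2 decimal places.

Working volume: 192 mL = 0.192 L.
sorbitol: 1.89 g per 100 mL × 192 mL ÷ 100 = 3.63 g
boric acid: 20.5 mg/L × 0.192 L = 3.94 mg
ammonium sulfate: 0.79% w/v = 7.9 g/L → 7.9 × 0.192 L = 1.52 g
glucose: 13 g/L × 0.192 L = 2.50 g

sorbitol 3.63 g; boric acid 3.94 mg; ammonium sulfate 1.52 g; glucose 2.50 g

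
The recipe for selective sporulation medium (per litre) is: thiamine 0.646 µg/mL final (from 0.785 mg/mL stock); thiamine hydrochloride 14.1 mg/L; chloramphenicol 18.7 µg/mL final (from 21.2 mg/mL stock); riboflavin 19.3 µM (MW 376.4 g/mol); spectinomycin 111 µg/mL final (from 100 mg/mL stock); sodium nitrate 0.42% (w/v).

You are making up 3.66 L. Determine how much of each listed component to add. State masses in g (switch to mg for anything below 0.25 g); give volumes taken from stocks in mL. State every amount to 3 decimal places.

Scale factor relative to 1 L: 3.66.
thiamine: C1V1 = C2V2 → 0.646 µg/mL × 3660 mL ÷ 785 µg/mL = 3.012 mL
thiamine hydrochloride: 14.1 mg/L × 3.66 L = 51.606 mg
chloramphenicol: dilute stock: 18.7 µg/mL × 3660 mL ÷ 21200 µg/mL = 3.228 mL
riboflavin: 19.3 µmol/L × 376.4 g/mol × 3.66 L ÷ 1000 = 26.588 mg
spectinomycin: C1V1 = C2V2 → 111 µg/mL × 3660 mL ÷ 100000 µg/mL = 4.063 mL
sodium nitrate: 0.42 g per 100 mL × 3660 mL ÷ 100 = 15.372 g

thiamine 3.012 mL; thiamine hydrochloride 51.606 mg; chloramphenicol 3.228 mL; riboflavin 26.588 mg; spectinomycin 4.063 mL; sodium nitrate 15.372 g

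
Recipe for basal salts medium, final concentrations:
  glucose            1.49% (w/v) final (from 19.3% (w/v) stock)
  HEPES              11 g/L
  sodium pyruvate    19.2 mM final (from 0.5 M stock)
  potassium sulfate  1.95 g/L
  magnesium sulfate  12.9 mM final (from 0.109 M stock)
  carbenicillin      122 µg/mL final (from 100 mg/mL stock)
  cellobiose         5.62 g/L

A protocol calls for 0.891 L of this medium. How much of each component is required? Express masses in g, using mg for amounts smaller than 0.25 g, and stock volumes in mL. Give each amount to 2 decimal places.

Scale factor relative to 1 L: 0.891.
glucose: V = C2·V2/C1 = 1.49% ÷ 19.3% × 891 mL = 68.79 mL
HEPES: 11 g/L × 0.891 L = 9.80 g
sodium pyruvate: V = C2·V2/C1 = 19.2 mM × 891 mL ÷ 500 mM = 34.21 mL
potassium sulfate: 1.95 g/L × 0.891 L = 1.74 g
magnesium sulfate: dilute stock: 12.9 mM × 891 mL ÷ 109 mM = 105.45 mL
carbenicillin: dilute stock: 122 µg/mL × 891 mL ÷ 100000 µg/mL = 1.09 mL
cellobiose: 5.62 g/L × 0.891 L = 5.01 g

glucose 68.79 mL; HEPES 9.80 g; sodium pyruvate 34.21 mL; potassium sulfate 1.74 g; magnesium sulfate 105.45 mL; carbenicillin 1.09 mL; cellobiose 5.01 g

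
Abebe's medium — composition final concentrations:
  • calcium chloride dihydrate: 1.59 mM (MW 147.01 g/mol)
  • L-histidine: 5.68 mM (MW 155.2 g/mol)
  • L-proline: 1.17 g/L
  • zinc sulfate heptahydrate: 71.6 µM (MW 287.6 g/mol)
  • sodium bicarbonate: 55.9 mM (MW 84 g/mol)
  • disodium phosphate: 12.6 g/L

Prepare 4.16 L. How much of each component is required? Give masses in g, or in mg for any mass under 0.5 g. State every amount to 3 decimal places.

Scale factor relative to 1 L: 4.16.
calcium chloride dihydrate: 1.59 mmol/L × 147.01 g/mol × 4.16 L ÷ 1000 = 0.972 g
L-histidine: 5.68 mmol/L × 155.2 g/mol × 4.16 L ÷ 1000 = 3.667 g
L-proline: 1.17 g/L × 4.16 L = 4.867 g
zinc sulfate heptahydrate: 71.6 µmol/L × 287.6 g/mol × 4.16 L ÷ 1000 = 85.663 mg
sodium bicarbonate: 55.9 mmol/L × 84 g/mol × 4.16 L ÷ 1000 = 19.534 g
disodium phosphate: 12.6 g/L × 4.16 L = 52.416 g

calcium chloride dihydrate 0.972 g; L-histidine 3.667 g; L-proline 4.867 g; zinc sulfate heptahydrate 85.663 mg; sodium bicarbonate 19.534 g; disodium phosphate 52.416 g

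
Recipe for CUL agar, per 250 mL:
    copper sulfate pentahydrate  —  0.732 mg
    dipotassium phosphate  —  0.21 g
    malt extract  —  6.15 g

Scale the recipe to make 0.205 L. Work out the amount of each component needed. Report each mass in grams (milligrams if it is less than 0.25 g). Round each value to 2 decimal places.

Scale factor = 205 mL / 250 mL = 0.82.
copper sulfate pentahydrate: 0.732 mg × (205 mL / 250 mL) = 0.60 mg
dipotassium phosphate: 0.21 g × (205 mL / 250 mL) = 0.1722 g = 172.20 mg
malt extract: 6.15 g × (205 mL / 250 mL) = 5.04 g

copper sulfate pentahydrate 0.60 mg; dipotassium phosphate 172.20 mg; malt extract 5.04 g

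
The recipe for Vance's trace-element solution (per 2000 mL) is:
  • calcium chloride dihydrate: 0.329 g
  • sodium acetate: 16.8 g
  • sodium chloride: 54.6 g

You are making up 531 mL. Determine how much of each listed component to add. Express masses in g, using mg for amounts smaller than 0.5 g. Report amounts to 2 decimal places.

calcium chloride dihydrate 87.35 mg; sodium acetate 4.46 g; sodium chloride 14.50 g

Ratio of target to recipe volume: 531 / 2000 = 0.2655.
calcium chloride dihydrate: 0.329 g × (531 mL / 2000 mL) = 0.0873495 g = 87.35 mg
sodium acetate: 16.8 g × (531 mL / 2000 mL) = 4.46 g
sodium chloride: 54.6 g × (531 mL / 2000 mL) = 14.50 g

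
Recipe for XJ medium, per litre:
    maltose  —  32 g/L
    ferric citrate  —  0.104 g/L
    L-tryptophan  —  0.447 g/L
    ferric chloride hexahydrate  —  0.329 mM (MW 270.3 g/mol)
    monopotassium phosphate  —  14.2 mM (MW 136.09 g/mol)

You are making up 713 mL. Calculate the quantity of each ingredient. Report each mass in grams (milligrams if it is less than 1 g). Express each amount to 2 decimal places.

maltose 22.82 g; ferric citrate 74.15 mg; L-tryptophan 318.71 mg; ferric chloride hexahydrate 63.41 mg; monopotassium phosphate 1.38 g

Scale factor relative to 1 L: 0.713.
maltose: 32 g/L × 0.713 L = 22.82 g
ferric citrate: 0.104 g/L × 0.713 L = 0.074152 g = 74.15 mg
L-tryptophan: 0.447 g/L × 0.713 L = 0.318711 g = 318.71 mg
ferric chloride hexahydrate: 0.329 mmol/L × 270.3 mg/mmol × 0.713 L = 63.41 mg
monopotassium phosphate: 14.2 mmol/L × 136.09 g/mol × 0.713 L ÷ 1000 = 1.38 g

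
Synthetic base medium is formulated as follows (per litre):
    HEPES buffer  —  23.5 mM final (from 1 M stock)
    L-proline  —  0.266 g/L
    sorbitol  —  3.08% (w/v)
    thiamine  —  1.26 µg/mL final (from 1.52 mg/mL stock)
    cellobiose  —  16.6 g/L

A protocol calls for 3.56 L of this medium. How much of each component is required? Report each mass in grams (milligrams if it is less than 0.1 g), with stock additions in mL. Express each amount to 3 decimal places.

HEPES buffer 83.660 mL; L-proline 0.947 g; sorbitol 109.648 g; thiamine 2.951 mL; cellobiose 59.096 g

Scale factor relative to 1 L: 3.56.
HEPES buffer: dilute stock: 23.5 mM × 3560 mL ÷ 1000 mM = 83.660 mL
L-proline: 0.266 g/L × 3.56 L = 0.947 g
sorbitol: 3.08 g per 100 mL × 3560 mL ÷ 100 = 109.648 g
thiamine: dilute stock: 1.26 µg/mL × 3560 mL ÷ 1520 µg/mL = 2.951 mL
cellobiose: 16.6 g/L × 3.56 L = 59.096 g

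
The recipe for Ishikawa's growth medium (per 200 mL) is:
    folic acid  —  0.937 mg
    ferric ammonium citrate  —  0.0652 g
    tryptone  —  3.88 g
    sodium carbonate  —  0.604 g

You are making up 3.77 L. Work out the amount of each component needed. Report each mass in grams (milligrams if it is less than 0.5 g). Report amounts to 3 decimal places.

Scale factor = 3770 mL / 200 mL = 18.85.
folic acid: 0.937 mg × (3770 mL / 200 mL) = 17.662 mg
ferric ammonium citrate: 0.0652 g × (3770 mL / 200 mL) = 1.229 g
tryptone: 3.88 g × (3770 mL / 200 mL) = 73.138 g
sodium carbonate: 0.604 g × (3770 mL / 200 mL) = 11.385 g

folic acid 17.662 mg; ferric ammonium citrate 1.229 g; tryptone 73.138 g; sodium carbonate 11.385 g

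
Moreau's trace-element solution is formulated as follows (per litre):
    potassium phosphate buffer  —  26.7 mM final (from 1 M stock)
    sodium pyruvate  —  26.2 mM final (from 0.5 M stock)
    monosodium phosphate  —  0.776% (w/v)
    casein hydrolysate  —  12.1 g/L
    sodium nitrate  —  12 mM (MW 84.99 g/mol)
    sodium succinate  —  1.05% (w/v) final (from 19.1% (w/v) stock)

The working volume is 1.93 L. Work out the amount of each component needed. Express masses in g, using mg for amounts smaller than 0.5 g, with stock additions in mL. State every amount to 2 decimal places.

potassium phosphate buffer 51.53 mL; sodium pyruvate 101.13 mL; monosodium phosphate 14.98 g; casein hydrolysate 23.35 g; sodium nitrate 1.97 g; sodium succinate 106.10 mL

Scale factor relative to 1 L: 1.93.
potassium phosphate buffer: dilute stock: 26.7 mM × 1930 mL ÷ 1000 mM = 51.53 mL
sodium pyruvate: C1V1 = C2V2 → 26.2 mM × 1930 mL ÷ 500 mM = 101.13 mL
monosodium phosphate: 0.776% w/v = 7.76 g/L → 7.76 × 1.93 L = 14.98 g
casein hydrolysate: 12.1 g/L × 1.93 L = 23.35 g
sodium nitrate: 12 mmol/L × 84.99 g/mol × 1.93 L ÷ 1000 = 1.97 g
sodium succinate: C1V1 = C2V2 → 1.05% ÷ 19.1% × 1930 mL = 106.10 mL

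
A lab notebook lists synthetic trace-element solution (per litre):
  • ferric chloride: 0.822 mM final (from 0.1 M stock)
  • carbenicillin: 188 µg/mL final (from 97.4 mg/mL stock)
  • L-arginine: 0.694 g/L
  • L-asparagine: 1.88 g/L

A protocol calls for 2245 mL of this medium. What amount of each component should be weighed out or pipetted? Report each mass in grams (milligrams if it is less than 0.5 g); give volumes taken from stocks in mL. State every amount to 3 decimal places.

Target volume = 2245 mL = 2.245 L.
ferric chloride: dilute stock: 0.822 mM × 2245 mL ÷ 100 mM = 18.454 mL
carbenicillin: dilute stock: 188 µg/mL × 2245 mL ÷ 97400 µg/mL = 4.333 mL
L-arginine: 0.694 g/L × 2.245 L = 1.558 g
L-asparagine: 1.88 g/L × 2.245 L = 4.221 g

ferric chloride 18.454 mL; carbenicillin 4.333 mL; L-arginine 1.558 g; L-asparagine 4.221 g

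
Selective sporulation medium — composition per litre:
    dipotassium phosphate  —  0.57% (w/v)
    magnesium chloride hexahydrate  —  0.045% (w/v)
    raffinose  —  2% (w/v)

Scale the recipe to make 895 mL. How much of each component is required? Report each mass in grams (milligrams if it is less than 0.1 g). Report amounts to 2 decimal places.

Target volume = 895 mL = 0.895 L.
dipotassium phosphate: 0.57 g per 100 mL × 895 mL ÷ 100 = 5.10 g
magnesium chloride hexahydrate: 0.045% w/v = 0.45 g/L → 0.45 × 0.895 L = 0.40 g
raffinose: 2% w/v = 20 g/L → 20 × 0.895 L = 17.90 g

dipotassium phosphate 5.10 g; magnesium chloride hexahydrate 0.40 g; raffinose 17.90 g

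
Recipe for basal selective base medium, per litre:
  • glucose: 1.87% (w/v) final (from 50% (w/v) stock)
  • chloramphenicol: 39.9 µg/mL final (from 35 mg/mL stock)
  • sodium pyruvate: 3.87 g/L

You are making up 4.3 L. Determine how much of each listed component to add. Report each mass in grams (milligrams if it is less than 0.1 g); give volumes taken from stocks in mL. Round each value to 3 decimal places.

glucose 160.820 mL; chloramphenicol 4.902 mL; sodium pyruvate 16.641 g

Scale factor relative to 1 L: 4.3.
glucose: V = C2·V2/C1 = 1.87% ÷ 50% × 4300 mL = 160.820 mL
chloramphenicol: dilute stock: 39.9 µg/mL × 4300 mL ÷ 35000 µg/mL = 4.902 mL
sodium pyruvate: 3.87 g/L × 4.3 L = 16.641 g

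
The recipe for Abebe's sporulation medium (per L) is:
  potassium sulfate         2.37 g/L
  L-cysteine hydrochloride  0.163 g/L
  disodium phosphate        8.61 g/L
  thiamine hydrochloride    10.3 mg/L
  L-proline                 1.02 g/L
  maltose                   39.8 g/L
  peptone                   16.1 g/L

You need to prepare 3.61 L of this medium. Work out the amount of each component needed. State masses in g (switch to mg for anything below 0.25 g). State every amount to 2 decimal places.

potassium sulfate 8.56 g; L-cysteine hydrochloride 0.59 g; disodium phosphate 31.08 g; thiamine hydrochloride 37.18 mg; L-proline 3.68 g; maltose 143.68 g; peptone 58.12 g

Working volume: 3.61 L.
potassium sulfate: 2.37 g/L × 3.61 L = 8.56 g
L-cysteine hydrochloride: 0.163 g/L × 3.61 L = 0.59 g
disodium phosphate: 8.61 g/L × 3.61 L = 31.08 g
thiamine hydrochloride: 10.3 mg/L × 3.61 L = 37.18 mg
L-proline: 1.02 g/L × 3.61 L = 3.68 g
maltose: 39.8 g/L × 3.61 L = 143.68 g
peptone: 16.1 g/L × 3.61 L = 58.12 g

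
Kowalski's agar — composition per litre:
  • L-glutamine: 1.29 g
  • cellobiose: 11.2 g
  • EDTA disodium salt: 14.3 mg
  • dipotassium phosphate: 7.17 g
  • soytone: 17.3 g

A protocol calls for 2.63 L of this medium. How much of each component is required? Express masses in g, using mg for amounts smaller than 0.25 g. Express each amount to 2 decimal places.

L-glutamine 3.39 g; cellobiose 29.46 g; EDTA disodium salt 37.61 mg; dipotassium phosphate 18.86 g; soytone 45.50 g

Ratio of target to recipe volume: 2630 / 1000 = 2.63.
L-glutamine: 1.29 g × (2630 mL / 1000 mL) = 3.39 g
cellobiose: 11.2 g × (2630 mL / 1000 mL) = 29.46 g
EDTA disodium salt: 14.3 mg × (2630 mL / 1000 mL) = 37.61 mg
dipotassium phosphate: 7.17 g × (2630 mL / 1000 mL) = 18.86 g
soytone: 17.3 g × (2630 mL / 1000 mL) = 45.50 g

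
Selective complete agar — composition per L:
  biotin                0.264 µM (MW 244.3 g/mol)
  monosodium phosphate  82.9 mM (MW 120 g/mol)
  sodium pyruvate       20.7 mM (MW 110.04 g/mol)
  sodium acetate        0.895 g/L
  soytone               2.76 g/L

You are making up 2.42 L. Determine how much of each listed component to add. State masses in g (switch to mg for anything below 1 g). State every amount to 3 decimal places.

biotin 0.156 mg; monosodium phosphate 24.074 g; sodium pyruvate 5.512 g; sodium acetate 2.166 g; soytone 6.679 g

Working volume: 2.42 L.
biotin: 0.264 µmol/L × 244.3 g/mol × 2.42 L ÷ 1000 = 0.156 mg
monosodium phosphate: 82.9 mmol/L × 120 g/mol × 2.42 L ÷ 1000 = 24.074 g
sodium pyruvate: 20.7 mmol/L × 110.04 g/mol × 2.42 L ÷ 1000 = 5.512 g
sodium acetate: 0.895 g/L × 2.42 L = 2.166 g
soytone: 2.76 g/L × 2.42 L = 6.679 g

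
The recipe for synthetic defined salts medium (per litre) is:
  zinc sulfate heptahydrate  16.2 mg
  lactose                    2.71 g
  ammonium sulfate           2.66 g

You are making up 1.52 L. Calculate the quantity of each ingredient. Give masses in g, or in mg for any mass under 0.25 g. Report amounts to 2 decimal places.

zinc sulfate heptahydrate 24.62 mg; lactose 4.12 g; ammonium sulfate 4.04 g

Scale factor = 1520 mL / 1000 mL = 1.52.
zinc sulfate heptahydrate: 16.2 mg × (1520 mL / 1000 mL) = 24.62 mg
lactose: 2.71 g × (1520 mL / 1000 mL) = 4.12 g
ammonium sulfate: 2.66 g × (1520 mL / 1000 mL) = 4.04 g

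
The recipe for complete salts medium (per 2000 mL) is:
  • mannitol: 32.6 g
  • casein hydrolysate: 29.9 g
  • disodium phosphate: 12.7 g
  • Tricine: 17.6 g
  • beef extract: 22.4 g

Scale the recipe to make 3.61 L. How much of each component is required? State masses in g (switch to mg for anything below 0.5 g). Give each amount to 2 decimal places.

Scale factor = 3610 mL / 2000 mL = 1.805.
mannitol: 32.6 g × (3610 mL / 2000 mL) = 58.84 g
casein hydrolysate: 29.9 g × (3610 mL / 2000 mL) = 53.97 g
disodium phosphate: 12.7 g × (3610 mL / 2000 mL) = 22.92 g
Tricine: 17.6 g × (3610 mL / 2000 mL) = 31.77 g
beef extract: 22.4 g × (3610 mL / 2000 mL) = 40.43 g

mannitol 58.84 g; casein hydrolysate 53.97 g; disodium phosphate 22.92 g; Tricine 31.77 g; beef extract 40.43 g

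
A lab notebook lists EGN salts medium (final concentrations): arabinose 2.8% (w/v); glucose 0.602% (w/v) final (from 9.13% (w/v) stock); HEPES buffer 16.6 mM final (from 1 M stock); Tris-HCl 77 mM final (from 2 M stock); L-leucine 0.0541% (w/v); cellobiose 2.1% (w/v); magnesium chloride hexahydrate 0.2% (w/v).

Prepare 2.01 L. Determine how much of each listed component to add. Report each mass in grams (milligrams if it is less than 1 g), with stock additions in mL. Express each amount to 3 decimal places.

arabinose 56.280 g; glucose 132.532 mL; HEPES buffer 33.366 mL; Tris-HCl 77.385 mL; L-leucine 1.087 g; cellobiose 42.210 g; magnesium chloride hexahydrate 4.020 g

Scale factor relative to 1 L: 2.01.
arabinose: 2.8 g per 100 mL × 2010 mL ÷ 100 = 56.280 g
glucose: V = C2·V2/C1 = 0.602% ÷ 9.13% × 2010 mL = 132.532 mL
HEPES buffer: dilute stock: 16.6 mM × 2010 mL ÷ 1000 mM = 33.366 mL
Tris-HCl: V = C2·V2/C1 = 77 mM × 2010 mL ÷ 2000 mM = 77.385 mL
L-leucine: 0.0541 g per 100 mL × 2010 mL ÷ 100 = 1.087 g
cellobiose: 2.1% w/v = 21 g/L → 21 × 2.01 L = 42.210 g
magnesium chloride hexahydrate: 0.2% w/v = 2 g/L → 2 × 2.01 L = 4.020 g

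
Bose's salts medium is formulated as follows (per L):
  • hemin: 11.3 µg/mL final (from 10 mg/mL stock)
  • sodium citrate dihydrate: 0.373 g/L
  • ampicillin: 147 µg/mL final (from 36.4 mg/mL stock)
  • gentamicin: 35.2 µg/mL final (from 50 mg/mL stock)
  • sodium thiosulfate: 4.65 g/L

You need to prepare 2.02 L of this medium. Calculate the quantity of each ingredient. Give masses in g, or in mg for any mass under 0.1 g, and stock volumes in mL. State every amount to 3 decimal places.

hemin 2.283 mL; sodium citrate dihydrate 0.753 g; ampicillin 8.158 mL; gentamicin 1.422 mL; sodium thiosulfate 9.393 g

Scale factor relative to 1 L: 2.02.
hemin: C1V1 = C2V2 → 11.3 µg/mL × 2020 mL ÷ 10000 µg/mL = 2.283 mL
sodium citrate dihydrate: 0.373 g/L × 2.02 L = 0.753 g
ampicillin: V = C2·V2/C1 = 147 µg/mL × 2020 mL ÷ 36400 µg/mL = 8.158 mL
gentamicin: C1V1 = C2V2 → 35.2 µg/mL × 2020 mL ÷ 50000 µg/mL = 1.422 mL
sodium thiosulfate: 4.65 g/L × 2.02 L = 9.393 g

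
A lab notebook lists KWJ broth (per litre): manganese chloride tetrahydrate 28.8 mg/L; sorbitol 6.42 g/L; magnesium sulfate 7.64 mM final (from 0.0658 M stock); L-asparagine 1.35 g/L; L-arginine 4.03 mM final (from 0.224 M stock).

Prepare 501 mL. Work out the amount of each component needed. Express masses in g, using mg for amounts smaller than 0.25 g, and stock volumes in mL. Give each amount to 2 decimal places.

Scale factor relative to 1 L: 0.501.
manganese chloride tetrahydrate: 28.8 mg/L × 0.501 L = 14.43 mg
sorbitol: 6.42 g/L × 0.501 L = 3.22 g
magnesium sulfate: C1V1 = C2V2 → 7.64 mM × 501 mL ÷ 65.8 mM = 58.17 mL
L-asparagine: 1.35 g/L × 0.501 L = 0.68 g
L-arginine: C1V1 = C2V2 → 4.03 mM × 501 mL ÷ 224 mM = 9.01 mL

manganese chloride tetrahydrate 14.43 mg; sorbitol 3.22 g; magnesium sulfate 58.17 mL; L-asparagine 0.68 g; L-arginine 9.01 mL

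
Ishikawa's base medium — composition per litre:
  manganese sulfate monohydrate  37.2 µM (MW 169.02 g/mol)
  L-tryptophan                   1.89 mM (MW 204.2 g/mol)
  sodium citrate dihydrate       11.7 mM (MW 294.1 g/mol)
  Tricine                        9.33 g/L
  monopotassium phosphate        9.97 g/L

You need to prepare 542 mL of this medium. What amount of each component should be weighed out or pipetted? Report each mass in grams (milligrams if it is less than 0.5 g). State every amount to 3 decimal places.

Scale factor relative to 1 L: 0.542.
manganese sulfate monohydrate: 37.2 µmol/L × 169.02 g/mol × 0.542 L ÷ 1000 = 3.408 mg
L-tryptophan: 1.89 mmol/L × 204.2 mg/mmol × 0.542 L = 209.178 mg
sodium citrate dihydrate: 11.7 mmol/L × 294.1 g/mol × 0.542 L ÷ 1000 = 1.865 g
Tricine: 9.33 g/L × 0.542 L = 5.057 g
monopotassium phosphate: 9.97 g/L × 0.542 L = 5.404 g

manganese sulfate monohydrate 3.408 mg; L-tryptophan 209.178 mg; sodium citrate dihydrate 1.865 g; Tricine 5.057 g; monopotassium phosphate 5.404 g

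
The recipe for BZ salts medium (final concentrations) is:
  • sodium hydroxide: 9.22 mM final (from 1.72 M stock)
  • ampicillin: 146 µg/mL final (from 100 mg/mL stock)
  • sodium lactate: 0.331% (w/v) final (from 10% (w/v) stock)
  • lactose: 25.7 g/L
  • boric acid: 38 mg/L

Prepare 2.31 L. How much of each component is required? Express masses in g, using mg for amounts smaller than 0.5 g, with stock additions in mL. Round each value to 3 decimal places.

Working volume: 2.31 L.
sodium hydroxide: C1V1 = C2V2 → 9.22 mM × 2310 mL ÷ 1720 mM = 12.383 mL
ampicillin: C1V1 = C2V2 → 146 µg/mL × 2310 mL ÷ 100000 µg/mL = 3.373 mL
sodium lactate: C1V1 = C2V2 → 0.331% ÷ 10% × 2310 mL = 76.461 mL
lactose: 25.7 g/L × 2.31 L = 59.367 g
boric acid: 38 mg/L × 2.31 L = 87.780 mg

sodium hydroxide 12.383 mL; ampicillin 3.373 mL; sodium lactate 76.461 mL; lactose 59.367 g; boric acid 87.780 mg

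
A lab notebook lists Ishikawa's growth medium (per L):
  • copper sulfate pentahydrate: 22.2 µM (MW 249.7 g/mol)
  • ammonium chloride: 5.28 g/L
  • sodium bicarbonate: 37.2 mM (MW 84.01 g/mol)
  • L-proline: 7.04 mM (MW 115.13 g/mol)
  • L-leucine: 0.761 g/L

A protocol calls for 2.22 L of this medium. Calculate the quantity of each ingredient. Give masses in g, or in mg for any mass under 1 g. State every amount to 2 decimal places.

Working volume: 2.22 L.
copper sulfate pentahydrate: 22.2 µmol/L × 249.7 g/mol × 2.22 L ÷ 1000 = 12.31 mg
ammonium chloride: 5.28 g/L × 2.22 L = 11.72 g
sodium bicarbonate: 37.2 mmol/L × 84.01 g/mol × 2.22 L ÷ 1000 = 6.94 g
L-proline: 7.04 mmol/L × 115.13 g/mol × 2.22 L ÷ 1000 = 1.80 g
L-leucine: 0.761 g/L × 2.22 L = 1.69 g

copper sulfate pentahydrate 12.31 mg; ammonium chloride 11.72 g; sodium bicarbonate 6.94 g; L-proline 1.80 g; L-leucine 1.69 g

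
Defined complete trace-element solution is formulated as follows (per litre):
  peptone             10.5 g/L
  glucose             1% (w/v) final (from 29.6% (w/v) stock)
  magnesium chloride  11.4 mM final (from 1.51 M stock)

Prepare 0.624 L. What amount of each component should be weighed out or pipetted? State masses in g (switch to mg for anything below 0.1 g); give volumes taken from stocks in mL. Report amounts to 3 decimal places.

Scale factor relative to 1 L: 0.624.
peptone: 10.5 g/L × 0.624 L = 6.552 g
glucose: V = C2·V2/C1 = 1% ÷ 29.6% × 624 mL = 21.081 mL
magnesium chloride: C1V1 = C2V2 → 11.4 mM × 624 mL ÷ 1510 mM = 4.711 mL

peptone 6.552 g; glucose 21.081 mL; magnesium chloride 4.711 mL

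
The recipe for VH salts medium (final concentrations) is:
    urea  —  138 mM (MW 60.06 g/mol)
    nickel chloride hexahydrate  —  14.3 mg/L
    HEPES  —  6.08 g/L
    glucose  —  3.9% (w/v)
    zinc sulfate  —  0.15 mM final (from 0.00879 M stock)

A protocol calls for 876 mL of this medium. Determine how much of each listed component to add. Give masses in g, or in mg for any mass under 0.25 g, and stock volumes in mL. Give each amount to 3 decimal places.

Scale factor relative to 1 L: 0.876.
urea: 138 mmol/L × 60.06 g/mol × 0.876 L ÷ 1000 = 7.261 g
nickel chloride hexahydrate: 14.3 mg/L × 0.876 L = 12.527 mg
HEPES: 6.08 g/L × 0.876 L = 5.326 g
glucose: 3.9 g per 100 mL × 876 mL ÷ 100 = 34.164 g
zinc sulfate: C1V1 = C2V2 → 0.15 mM × 876 mL ÷ 8.79 mM = 14.949 mL

urea 7.261 g; nickel chloride hexahydrate 12.527 mg; HEPES 5.326 g; glucose 34.164 g; zinc sulfate 14.949 mL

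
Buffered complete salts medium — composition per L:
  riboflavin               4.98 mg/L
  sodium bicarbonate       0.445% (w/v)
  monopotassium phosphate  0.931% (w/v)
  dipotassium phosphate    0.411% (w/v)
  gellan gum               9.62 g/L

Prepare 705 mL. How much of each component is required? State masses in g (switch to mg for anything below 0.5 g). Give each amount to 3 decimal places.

Scale factor relative to 1 L: 0.705.
riboflavin: 4.98 mg/L × 0.705 L = 3.511 mg
sodium bicarbonate: 0.445 g per 100 mL × 705 mL ÷ 100 = 3.137 g
monopotassium phosphate: 0.931% w/v = 9.31 g/L → 9.31 × 0.705 L = 6.564 g
dipotassium phosphate: 0.411 g per 100 mL × 705 mL ÷ 100 = 2.898 g
gellan gum: 9.62 g/L × 0.705 L = 6.782 g

riboflavin 3.511 mg; sodium bicarbonate 3.137 g; monopotassium phosphate 6.564 g; dipotassium phosphate 2.898 g; gellan gum 6.782 g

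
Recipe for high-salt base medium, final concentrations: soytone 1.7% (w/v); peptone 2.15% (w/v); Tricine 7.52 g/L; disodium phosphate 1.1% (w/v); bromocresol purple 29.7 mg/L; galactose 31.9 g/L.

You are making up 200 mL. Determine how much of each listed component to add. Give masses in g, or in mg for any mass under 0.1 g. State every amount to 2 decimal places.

Working volume: 200 mL = 0.2 L.
soytone: 1.7 g per 100 mL × 200 mL ÷ 100 = 3.40 g
peptone: 2.15% w/v = 21.5 g/L → 21.5 × 0.2 L = 4.30 g
Tricine: 7.52 g/L × 0.2 L = 1.50 g
disodium phosphate: 1.1 g per 100 mL × 200 mL ÷ 100 = 2.20 g
bromocresol purple: 29.7 mg/L × 0.2 L = 5.94 mg
galactose: 31.9 g/L × 0.2 L = 6.38 g

soytone 3.40 g; peptone 4.30 g; Tricine 1.50 g; disodium phosphate 2.20 g; bromocresol purple 5.94 mg; galactose 6.38 g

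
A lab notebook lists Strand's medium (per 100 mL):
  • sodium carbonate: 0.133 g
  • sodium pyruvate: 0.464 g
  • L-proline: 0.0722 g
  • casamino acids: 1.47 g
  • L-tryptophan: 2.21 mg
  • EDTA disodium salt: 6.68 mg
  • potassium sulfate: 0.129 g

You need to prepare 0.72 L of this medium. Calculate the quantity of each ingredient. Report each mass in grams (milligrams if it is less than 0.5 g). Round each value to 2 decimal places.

Ratio of target to recipe volume: 720 / 100 = 7.2.
sodium carbonate: 0.133 g × (720 mL / 100 mL) = 0.96 g
sodium pyruvate: 0.464 g × (720 mL / 100 mL) = 3.34 g
L-proline: 0.0722 g × (720 mL / 100 mL) = 0.52 g
casamino acids: 1.47 g × (720 mL / 100 mL) = 10.58 g
L-tryptophan: 2.21 mg × (720 mL / 100 mL) = 15.91 mg
EDTA disodium salt: 6.68 mg × (720 mL / 100 mL) = 48.10 mg
potassium sulfate: 0.129 g × (720 mL / 100 mL) = 0.93 g

sodium carbonate 0.96 g; sodium pyruvate 3.34 g; L-proline 0.52 g; casamino acids 10.58 g; L-tryptophan 15.91 mg; EDTA disodium salt 48.10 mg; potassium sulfate 0.93 g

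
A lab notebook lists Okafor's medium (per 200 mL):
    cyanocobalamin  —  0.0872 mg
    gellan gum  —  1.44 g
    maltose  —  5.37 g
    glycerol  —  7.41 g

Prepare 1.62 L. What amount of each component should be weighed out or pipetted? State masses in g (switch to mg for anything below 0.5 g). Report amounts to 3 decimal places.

Scale factor = 1620 mL / 200 mL = 8.1.
cyanocobalamin: 0.0872 mg × (1620 mL / 200 mL) = 0.706 mg
gellan gum: 1.44 g × (1620 mL / 200 mL) = 11.664 g
maltose: 5.37 g × (1620 mL / 200 mL) = 43.497 g
glycerol: 7.41 g × (1620 mL / 200 mL) = 60.021 g

cyanocobalamin 0.706 mg; gellan gum 11.664 g; maltose 43.497 g; glycerol 60.021 g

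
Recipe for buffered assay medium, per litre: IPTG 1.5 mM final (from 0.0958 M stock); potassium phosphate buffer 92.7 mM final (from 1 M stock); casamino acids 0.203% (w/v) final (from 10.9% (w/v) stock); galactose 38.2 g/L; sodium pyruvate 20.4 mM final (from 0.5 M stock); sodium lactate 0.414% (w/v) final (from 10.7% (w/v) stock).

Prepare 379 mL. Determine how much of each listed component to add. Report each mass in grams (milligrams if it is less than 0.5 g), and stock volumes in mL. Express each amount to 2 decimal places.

Scale factor relative to 1 L: 0.379.
IPTG: C1V1 = C2V2 → 1.5 mM × 379 mL ÷ 95.8 mM = 5.93 mL
potassium phosphate buffer: dilute stock: 92.7 mM × 379 mL ÷ 1000 mM = 35.13 mL
casamino acids: C1V1 = C2V2 → 0.203% ÷ 10.9% × 379 mL = 7.06 mL
galactose: 38.2 g/L × 0.379 L = 14.48 g
sodium pyruvate: V = C2·V2/C1 = 20.4 mM × 379 mL ÷ 500 mM = 15.46 mL
sodium lactate: V = C2·V2/C1 = 0.414% ÷ 10.7% × 379 mL = 14.66 mL

IPTG 5.93 mL; potassium phosphate buffer 35.13 mL; casamino acids 7.06 mL; galactose 14.48 g; sodium pyruvate 15.46 mL; sodium lactate 14.66 mL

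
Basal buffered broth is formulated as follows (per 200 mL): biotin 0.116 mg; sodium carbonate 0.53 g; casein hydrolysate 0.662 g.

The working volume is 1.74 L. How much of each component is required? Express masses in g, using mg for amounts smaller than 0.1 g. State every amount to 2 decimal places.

biotin 1.01 mg; sodium carbonate 4.61 g; casein hydrolysate 5.76 g

Scale factor = 1740 mL / 200 mL = 8.7.
biotin: 0.116 mg × (1740 mL / 200 mL) = 1.01 mg
sodium carbonate: 0.53 g × (1740 mL / 200 mL) = 4.61 g
casein hydrolysate: 0.662 g × (1740 mL / 200 mL) = 5.76 g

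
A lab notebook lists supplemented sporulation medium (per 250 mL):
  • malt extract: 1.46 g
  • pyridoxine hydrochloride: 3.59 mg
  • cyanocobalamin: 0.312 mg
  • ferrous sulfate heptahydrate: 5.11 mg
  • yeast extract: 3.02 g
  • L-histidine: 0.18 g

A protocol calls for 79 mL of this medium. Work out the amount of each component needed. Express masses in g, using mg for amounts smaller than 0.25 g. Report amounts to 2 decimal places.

Scale factor = 79 mL / 250 mL = 0.316.
malt extract: 1.46 g × (79 mL / 250 mL) = 0.46 g
pyridoxine hydrochloride: 3.59 mg × (79 mL / 250 mL) = 1.13 mg
cyanocobalamin: 0.312 mg × (79 mL / 250 mL) = 0.10 mg
ferrous sulfate heptahydrate: 5.11 mg × (79 mL / 250 mL) = 1.61 mg
yeast extract: 3.02 g × (79 mL / 250 mL) = 0.95 g
L-histidine: 0.18 g × (79 mL / 250 mL) = 0.05688 g = 56.88 mg

malt extract 0.46 g; pyridoxine hydrochloride 1.13 mg; cyanocobalamin 0.10 mg; ferrous sulfate heptahydrate 1.61 mg; yeast extract 0.95 g; L-histidine 56.88 mg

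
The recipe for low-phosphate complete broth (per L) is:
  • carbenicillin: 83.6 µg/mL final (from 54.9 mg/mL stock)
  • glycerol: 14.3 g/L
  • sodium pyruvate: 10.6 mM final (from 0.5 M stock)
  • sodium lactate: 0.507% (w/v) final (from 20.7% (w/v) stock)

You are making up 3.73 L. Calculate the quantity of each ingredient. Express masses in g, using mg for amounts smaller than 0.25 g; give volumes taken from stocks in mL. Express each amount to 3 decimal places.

Scale factor relative to 1 L: 3.73.
carbenicillin: C1V1 = C2V2 → 83.6 µg/mL × 3730 mL ÷ 54900 µg/mL = 5.680 mL
glycerol: 14.3 g/L × 3.73 L = 53.339 g
sodium pyruvate: dilute stock: 10.6 mM × 3730 mL ÷ 500 mM = 79.076 mL
sodium lactate: C1V1 = C2V2 → 0.507% ÷ 20.7% × 3730 mL = 91.358 mL

carbenicillin 5.680 mL; glycerol 53.339 g; sodium pyruvate 79.076 mL; sodium lactate 91.358 mL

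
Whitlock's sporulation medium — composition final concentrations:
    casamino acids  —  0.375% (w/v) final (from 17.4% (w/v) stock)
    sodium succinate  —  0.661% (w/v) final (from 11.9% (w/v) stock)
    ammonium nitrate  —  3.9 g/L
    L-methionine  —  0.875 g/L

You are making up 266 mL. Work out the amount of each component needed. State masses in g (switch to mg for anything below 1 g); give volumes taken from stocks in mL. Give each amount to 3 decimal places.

casamino acids 5.733 mL; sodium succinate 14.775 mL; ammonium nitrate 1.037 g; L-methionine 232.750 mg

Scale factor relative to 1 L: 0.266.
casamino acids: dilute stock: 0.375% ÷ 17.4% × 266 mL = 5.733 mL
sodium succinate: C1V1 = C2V2 → 0.661% ÷ 11.9% × 266 mL = 14.775 mL
ammonium nitrate: 3.9 g/L × 0.266 L = 1.037 g
L-methionine: 0.875 g/L × 0.266 L = 0.23275 g = 232.750 mg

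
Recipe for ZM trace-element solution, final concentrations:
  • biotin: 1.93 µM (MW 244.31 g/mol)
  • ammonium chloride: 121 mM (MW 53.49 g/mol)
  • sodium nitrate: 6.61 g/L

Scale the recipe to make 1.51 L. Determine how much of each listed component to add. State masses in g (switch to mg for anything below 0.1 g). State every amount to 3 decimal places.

biotin 0.712 mg; ammonium chloride 9.773 g; sodium nitrate 9.981 g

Scale factor relative to 1 L: 1.51.
biotin: 1.93 µmol/L × 244.31 g/mol × 1.51 L ÷ 1000 = 0.712 mg
ammonium chloride: 121 mmol/L × 53.49 g/mol × 1.51 L ÷ 1000 = 9.773 g
sodium nitrate: 6.61 g/L × 1.51 L = 9.981 g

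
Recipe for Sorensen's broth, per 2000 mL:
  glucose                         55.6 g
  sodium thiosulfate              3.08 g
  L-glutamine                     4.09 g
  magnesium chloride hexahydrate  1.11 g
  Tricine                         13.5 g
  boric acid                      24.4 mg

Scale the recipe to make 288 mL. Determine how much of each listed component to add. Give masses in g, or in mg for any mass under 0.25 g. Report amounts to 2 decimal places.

glucose 8.01 g; sodium thiosulfate 0.44 g; L-glutamine 0.59 g; magnesium chloride hexahydrate 159.84 mg; Tricine 1.94 g; boric acid 3.51 mg

Ratio of target to recipe volume: 288 / 2000 = 0.144.
glucose: 55.6 g × (288 mL / 2000 mL) = 8.01 g
sodium thiosulfate: 3.08 g × (288 mL / 2000 mL) = 0.44 g
L-glutamine: 4.09 g × (288 mL / 2000 mL) = 0.59 g
magnesium chloride hexahydrate: 1.11 g × (288 mL / 2000 mL) = 0.15984 g = 159.84 mg
Tricine: 13.5 g × (288 mL / 2000 mL) = 1.94 g
boric acid: 24.4 mg × (288 mL / 2000 mL) = 3.51 mg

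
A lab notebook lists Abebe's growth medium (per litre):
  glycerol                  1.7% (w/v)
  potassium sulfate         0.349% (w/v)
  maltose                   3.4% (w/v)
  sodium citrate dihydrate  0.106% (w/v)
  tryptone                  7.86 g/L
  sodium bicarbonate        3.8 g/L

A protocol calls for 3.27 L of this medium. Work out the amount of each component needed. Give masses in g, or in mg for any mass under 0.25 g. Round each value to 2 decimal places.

Scale factor relative to 1 L: 3.27.
glycerol: 1.7% w/v = 17 g/L → 17 × 3.27 L = 55.59 g
potassium sulfate: 0.349 g per 100 mL × 3270 mL ÷ 100 = 11.41 g
maltose: 3.4 g per 100 mL × 3270 mL ÷ 100 = 111.18 g
sodium citrate dihydrate: 0.106% w/v = 1.06 g/L → 1.06 × 3.27 L = 3.47 g
tryptone: 7.86 g/L × 3.27 L = 25.70 g
sodium bicarbonate: 3.8 g/L × 3.27 L = 12.43 g

glycerol 55.59 g; potassium sulfate 11.41 g; maltose 111.18 g; sodium citrate dihydrate 3.47 g; tryptone 25.70 g; sodium bicarbonate 12.43 g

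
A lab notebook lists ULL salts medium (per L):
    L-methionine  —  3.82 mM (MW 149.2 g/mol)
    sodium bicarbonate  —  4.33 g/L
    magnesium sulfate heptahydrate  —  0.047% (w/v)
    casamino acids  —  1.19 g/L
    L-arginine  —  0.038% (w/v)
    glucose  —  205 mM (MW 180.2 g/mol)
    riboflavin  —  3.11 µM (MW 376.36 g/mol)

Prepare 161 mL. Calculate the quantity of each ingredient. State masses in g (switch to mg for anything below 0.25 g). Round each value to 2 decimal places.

L-methionine 91.76 mg; sodium bicarbonate 0.70 g; magnesium sulfate heptahydrate 75.67 mg; casamino acids 191.59 mg; L-arginine 61.18 mg; glucose 5.95 g; riboflavin 0.19 mg

Scale factor relative to 1 L: 0.161.
L-methionine: 3.82 mmol/L × 149.2 mg/mmol × 0.161 L = 91.76 mg
sodium bicarbonate: 4.33 g/L × 0.161 L = 0.70 g
magnesium sulfate heptahydrate: 0.047 g per 100 mL × 161 mL ÷ 100 = 0.07567 g = 75.67 mg
casamino acids: 1.19 g/L × 0.161 L = 0.19159 g = 191.59 mg
L-arginine: 0.038 g per 100 mL × 161 mL ÷ 100 = 0.06118 g = 61.18 mg
glucose: 205 mmol/L × 180.2 g/mol × 0.161 L ÷ 1000 = 5.95 g
riboflavin: 3.11 µmol/L × 376.36 g/mol × 0.161 L ÷ 1000 = 0.19 mg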